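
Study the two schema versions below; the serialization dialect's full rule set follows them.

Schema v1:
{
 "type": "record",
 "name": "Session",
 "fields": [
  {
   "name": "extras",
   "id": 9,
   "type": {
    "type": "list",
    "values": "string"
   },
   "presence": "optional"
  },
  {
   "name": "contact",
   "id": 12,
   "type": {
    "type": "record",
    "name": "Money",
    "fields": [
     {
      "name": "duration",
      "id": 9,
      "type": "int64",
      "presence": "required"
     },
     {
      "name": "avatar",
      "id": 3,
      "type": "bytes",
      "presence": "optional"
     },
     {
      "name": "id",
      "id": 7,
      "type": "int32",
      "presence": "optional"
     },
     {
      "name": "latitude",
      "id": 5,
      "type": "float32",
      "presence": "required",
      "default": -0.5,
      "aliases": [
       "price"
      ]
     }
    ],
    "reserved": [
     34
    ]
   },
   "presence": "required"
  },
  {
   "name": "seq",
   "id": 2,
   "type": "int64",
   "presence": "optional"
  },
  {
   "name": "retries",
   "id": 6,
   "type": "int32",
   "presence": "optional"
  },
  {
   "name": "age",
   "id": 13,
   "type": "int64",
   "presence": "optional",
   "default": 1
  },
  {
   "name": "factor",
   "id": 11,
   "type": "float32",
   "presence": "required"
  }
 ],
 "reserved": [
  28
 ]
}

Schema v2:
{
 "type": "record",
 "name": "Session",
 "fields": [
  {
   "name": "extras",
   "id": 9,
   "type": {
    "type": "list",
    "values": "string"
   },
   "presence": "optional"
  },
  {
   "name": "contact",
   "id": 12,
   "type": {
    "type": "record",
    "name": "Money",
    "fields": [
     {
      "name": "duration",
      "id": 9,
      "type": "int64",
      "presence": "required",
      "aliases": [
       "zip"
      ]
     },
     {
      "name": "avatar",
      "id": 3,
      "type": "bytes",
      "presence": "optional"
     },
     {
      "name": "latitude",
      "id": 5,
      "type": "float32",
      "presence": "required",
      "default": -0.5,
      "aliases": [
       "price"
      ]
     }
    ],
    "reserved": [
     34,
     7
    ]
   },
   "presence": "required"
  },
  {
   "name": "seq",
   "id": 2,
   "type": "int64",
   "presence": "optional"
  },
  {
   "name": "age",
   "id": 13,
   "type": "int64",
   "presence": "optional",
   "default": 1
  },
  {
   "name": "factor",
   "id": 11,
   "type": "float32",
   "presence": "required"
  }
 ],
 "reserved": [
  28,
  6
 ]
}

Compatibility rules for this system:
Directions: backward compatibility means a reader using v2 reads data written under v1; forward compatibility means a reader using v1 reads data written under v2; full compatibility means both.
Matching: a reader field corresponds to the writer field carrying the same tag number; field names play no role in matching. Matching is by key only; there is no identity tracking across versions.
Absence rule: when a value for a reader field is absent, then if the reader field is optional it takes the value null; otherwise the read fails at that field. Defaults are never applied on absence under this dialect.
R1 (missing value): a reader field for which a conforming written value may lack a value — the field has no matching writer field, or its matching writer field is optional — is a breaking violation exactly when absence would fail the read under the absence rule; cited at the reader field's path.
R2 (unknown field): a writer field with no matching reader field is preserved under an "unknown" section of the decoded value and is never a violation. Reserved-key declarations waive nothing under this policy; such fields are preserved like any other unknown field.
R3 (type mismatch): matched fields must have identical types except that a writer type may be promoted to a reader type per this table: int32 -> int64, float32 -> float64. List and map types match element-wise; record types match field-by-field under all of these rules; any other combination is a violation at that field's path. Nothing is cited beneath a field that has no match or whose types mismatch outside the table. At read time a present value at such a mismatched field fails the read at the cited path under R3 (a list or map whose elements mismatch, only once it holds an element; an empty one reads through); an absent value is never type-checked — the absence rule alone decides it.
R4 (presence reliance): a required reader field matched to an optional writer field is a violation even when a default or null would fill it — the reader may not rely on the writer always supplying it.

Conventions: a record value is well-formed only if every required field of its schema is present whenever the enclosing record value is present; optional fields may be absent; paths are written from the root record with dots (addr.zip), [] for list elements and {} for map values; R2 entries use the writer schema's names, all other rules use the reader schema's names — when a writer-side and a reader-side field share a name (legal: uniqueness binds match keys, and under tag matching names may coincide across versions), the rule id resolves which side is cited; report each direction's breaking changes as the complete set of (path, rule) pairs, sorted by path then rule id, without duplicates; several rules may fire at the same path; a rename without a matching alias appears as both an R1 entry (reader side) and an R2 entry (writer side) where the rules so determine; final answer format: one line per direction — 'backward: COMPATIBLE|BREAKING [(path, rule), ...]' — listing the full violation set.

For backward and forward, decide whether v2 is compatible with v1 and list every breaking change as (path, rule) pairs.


the writer's type comes first in each Session pair
backward on Session — v2 reading data written by v1:
  extras <- extras (list<string> -> list<string>, writer optional)
  contact <- contact (Money -> Money, writer required)
  seq <- seq (int64 -> int64, writer optional)
  age <- age (int64 -> int64, writer optional)
  factor <- factor (float32 -> float32, writer required)
  writer field retries has no reader counterpart
  contact.duration <- contact.duration (int64 -> int64, writer required)
  contact.avatar <- contact.avatar (bytes -> bytes, writer optional)
  contact.latitude <- contact.latitude (float32 -> float32, writer required)
  writer field contact.id has no reader counterpart
  => backward verdict for Session: COMPATIBLE, no violations
forward on Session — v1 reading data written by v2:
  extras <- extras (list<string> -> list<string>, writer optional)
  contact <- contact (Money -> Money, writer required)
  seq <- seq (int64 -> int64, writer optional)
  retries: no writer-side match
  age <- age (int64 -> int64, writer optional)
  factor <- factor (float32 -> float32, writer required)
  contact.duration <- contact.duration (int64 -> int64, writer required)
  contact.avatar <- contact.avatar (bytes -> bytes, writer optional)
  contact.id: no writer-side match
  contact.latitude <- contact.latitude (float32 -> float32, writer required)
  => forward verdict for Session: COMPATIBLE, no violations

backward: COMPATIBLE []; forward: COMPATIBLE []


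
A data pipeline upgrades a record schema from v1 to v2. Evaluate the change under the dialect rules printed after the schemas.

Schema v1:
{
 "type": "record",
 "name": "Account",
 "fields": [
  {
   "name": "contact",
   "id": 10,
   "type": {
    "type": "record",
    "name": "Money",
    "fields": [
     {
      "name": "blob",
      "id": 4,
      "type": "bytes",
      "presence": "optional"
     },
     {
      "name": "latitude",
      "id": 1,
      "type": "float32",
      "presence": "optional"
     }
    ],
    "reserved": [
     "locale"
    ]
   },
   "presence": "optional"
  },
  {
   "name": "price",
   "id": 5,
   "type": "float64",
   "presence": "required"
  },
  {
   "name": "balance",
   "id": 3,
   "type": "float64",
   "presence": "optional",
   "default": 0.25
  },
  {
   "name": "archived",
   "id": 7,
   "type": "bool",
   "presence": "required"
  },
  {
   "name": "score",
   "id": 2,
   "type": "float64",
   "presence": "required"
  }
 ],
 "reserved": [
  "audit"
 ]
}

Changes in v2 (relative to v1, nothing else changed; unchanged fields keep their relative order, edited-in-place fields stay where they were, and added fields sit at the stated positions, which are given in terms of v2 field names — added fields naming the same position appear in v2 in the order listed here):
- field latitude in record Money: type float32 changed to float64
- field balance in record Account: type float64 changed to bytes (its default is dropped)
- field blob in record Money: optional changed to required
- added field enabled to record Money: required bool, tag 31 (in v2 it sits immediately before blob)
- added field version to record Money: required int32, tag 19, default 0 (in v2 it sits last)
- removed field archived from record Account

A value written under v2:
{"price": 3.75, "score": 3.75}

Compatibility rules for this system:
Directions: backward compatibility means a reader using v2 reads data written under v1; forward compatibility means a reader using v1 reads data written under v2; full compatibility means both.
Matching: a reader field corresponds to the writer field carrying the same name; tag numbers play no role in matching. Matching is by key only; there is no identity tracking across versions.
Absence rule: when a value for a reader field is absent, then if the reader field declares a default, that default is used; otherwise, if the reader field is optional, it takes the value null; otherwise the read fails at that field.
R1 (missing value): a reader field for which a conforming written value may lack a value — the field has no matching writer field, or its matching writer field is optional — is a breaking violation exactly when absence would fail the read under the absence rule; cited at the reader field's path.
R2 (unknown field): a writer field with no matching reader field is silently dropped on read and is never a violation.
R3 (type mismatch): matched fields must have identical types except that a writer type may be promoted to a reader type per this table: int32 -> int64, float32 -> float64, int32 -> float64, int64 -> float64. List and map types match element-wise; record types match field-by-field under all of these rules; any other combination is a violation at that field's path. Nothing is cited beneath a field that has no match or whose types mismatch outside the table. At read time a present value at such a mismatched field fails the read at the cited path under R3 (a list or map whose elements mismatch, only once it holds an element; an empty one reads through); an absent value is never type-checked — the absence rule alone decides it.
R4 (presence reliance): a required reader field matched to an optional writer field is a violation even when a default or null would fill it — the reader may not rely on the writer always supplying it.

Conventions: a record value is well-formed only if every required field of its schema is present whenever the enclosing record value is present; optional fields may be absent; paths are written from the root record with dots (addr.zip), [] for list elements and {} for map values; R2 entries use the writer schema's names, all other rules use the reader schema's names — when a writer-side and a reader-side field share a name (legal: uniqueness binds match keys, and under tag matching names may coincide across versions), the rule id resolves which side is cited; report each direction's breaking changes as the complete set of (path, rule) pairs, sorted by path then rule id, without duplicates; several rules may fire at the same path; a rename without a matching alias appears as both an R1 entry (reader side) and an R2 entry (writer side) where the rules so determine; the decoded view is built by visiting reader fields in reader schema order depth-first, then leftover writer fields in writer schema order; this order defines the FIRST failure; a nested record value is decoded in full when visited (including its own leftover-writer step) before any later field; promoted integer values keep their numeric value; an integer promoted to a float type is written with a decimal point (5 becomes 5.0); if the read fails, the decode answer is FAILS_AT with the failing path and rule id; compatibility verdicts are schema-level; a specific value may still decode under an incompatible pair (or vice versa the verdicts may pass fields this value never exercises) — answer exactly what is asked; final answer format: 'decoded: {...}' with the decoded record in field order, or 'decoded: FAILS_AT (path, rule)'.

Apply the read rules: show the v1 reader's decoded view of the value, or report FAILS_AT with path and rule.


decoded: FAILS_AT (archived, R1)

arrows below run writer -> reader for Account
decode walk for Account under reader schema v1:
  contact := null (absent, optional -> null)
  price := 3.75
  balance := 0.25 (absent -> default)
  read fails at archived under R1 (no fill)
  => FAILS_AT (archived, R1)
the other Account changes do not affect what is asked:
  field latitude in record Money: type float32 changed to float64 -> affects the rule determinations only; this particular Account value decodes identically
  field balance in record Account: type float64 changed to bytes (its default is dropped) -> affects the rule determinations only; this particular Account value decodes identically
  field blob in record Money: optional changed to required -> affects the rule determinations only; this particular Account value decodes identically
  added field version to record Money: required int32, tag 19, default 0 (in v2 it sits last) -> no rule fires on it and the decoded Account view is identical with or without it
  added field enabled to record Money: required bool, tag 31 (in v2 it sits immediately before blob) -> affects the rule determinations only; this particular Account value decodes identically


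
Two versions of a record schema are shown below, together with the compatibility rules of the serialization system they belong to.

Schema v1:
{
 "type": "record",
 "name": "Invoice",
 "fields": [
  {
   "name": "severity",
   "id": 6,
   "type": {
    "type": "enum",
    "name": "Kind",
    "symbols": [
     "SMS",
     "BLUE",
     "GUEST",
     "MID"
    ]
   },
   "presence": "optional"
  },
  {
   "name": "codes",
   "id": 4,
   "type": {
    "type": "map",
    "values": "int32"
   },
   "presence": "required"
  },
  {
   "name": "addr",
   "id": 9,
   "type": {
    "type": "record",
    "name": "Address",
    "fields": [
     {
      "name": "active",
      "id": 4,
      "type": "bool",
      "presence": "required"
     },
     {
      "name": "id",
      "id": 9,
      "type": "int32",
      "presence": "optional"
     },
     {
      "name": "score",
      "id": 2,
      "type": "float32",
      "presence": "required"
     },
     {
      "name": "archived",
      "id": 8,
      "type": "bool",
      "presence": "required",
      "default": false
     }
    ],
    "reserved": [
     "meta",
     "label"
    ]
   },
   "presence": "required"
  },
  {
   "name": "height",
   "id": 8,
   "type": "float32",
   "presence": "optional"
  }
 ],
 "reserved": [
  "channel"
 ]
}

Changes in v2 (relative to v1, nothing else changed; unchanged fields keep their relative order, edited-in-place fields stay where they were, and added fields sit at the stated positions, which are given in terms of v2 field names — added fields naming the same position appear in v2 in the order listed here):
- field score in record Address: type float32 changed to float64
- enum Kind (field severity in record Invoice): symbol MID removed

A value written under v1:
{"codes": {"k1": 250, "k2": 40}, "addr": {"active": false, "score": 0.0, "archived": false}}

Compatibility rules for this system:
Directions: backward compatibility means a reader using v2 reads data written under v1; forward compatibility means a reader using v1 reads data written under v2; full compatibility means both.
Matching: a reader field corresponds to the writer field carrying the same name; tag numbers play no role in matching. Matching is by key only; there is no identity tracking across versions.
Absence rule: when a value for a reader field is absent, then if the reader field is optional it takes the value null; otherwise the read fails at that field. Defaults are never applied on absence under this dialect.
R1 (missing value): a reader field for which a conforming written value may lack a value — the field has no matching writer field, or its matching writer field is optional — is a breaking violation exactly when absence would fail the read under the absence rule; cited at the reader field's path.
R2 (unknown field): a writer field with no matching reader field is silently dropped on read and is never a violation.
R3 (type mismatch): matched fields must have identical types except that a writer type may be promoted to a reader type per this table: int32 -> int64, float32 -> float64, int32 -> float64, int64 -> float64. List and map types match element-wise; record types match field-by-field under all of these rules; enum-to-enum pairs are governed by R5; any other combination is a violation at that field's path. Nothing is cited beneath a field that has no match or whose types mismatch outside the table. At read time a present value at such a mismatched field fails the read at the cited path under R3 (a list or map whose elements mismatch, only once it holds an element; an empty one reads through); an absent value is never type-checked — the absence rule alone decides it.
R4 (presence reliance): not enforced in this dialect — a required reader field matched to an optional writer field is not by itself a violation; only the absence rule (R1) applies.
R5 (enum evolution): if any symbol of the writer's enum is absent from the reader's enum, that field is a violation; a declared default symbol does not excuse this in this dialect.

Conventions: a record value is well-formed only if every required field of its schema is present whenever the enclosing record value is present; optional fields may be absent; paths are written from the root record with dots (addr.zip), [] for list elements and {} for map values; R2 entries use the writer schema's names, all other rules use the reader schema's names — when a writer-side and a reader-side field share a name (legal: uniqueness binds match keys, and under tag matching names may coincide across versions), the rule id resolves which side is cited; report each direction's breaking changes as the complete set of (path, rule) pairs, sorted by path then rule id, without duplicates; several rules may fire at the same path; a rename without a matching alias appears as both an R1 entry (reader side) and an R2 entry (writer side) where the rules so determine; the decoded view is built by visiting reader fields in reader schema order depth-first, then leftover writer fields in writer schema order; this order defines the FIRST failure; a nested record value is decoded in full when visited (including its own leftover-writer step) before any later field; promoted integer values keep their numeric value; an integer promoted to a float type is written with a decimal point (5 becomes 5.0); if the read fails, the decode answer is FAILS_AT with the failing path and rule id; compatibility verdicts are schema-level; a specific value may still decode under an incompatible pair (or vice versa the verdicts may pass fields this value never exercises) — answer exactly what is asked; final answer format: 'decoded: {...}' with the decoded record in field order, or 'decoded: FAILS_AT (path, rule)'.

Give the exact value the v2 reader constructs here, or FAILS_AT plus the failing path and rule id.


decoded: {"severity": null, "codes": {"k1": 250, "k2": 40}, "addr": {"active": false, "id": null, "score": 0.0, "archived": false}, "height": null}

each type pair in Invoice: writer, then reader
decoding the Invoice value with the v2 reader:
  severity := null (missing; optional => null)
  codes := {"k1": 250, "k2": 40}
  addr.active := false
  addr.id := null (missing; optional => null)
  addr.score := 0.0 (float32 -> float64)
  addr.archived := false
  height := null (missing; optional => null)
  => decoded: {"severity": null, "codes": {"k1": 250, "k2": 40}, "addr": {"active": false, "id": null, "score": 0.0, "archived": false}, "height": null}
remaining Invoice differences; none change what is asked:
  field score in record Address: type float32 changed to float64 -> shifts the Invoice verdicts, not this decode
  enum Kind (field severity in record Invoice): symbol MID removed -> shifts the Invoice verdicts, not this decode


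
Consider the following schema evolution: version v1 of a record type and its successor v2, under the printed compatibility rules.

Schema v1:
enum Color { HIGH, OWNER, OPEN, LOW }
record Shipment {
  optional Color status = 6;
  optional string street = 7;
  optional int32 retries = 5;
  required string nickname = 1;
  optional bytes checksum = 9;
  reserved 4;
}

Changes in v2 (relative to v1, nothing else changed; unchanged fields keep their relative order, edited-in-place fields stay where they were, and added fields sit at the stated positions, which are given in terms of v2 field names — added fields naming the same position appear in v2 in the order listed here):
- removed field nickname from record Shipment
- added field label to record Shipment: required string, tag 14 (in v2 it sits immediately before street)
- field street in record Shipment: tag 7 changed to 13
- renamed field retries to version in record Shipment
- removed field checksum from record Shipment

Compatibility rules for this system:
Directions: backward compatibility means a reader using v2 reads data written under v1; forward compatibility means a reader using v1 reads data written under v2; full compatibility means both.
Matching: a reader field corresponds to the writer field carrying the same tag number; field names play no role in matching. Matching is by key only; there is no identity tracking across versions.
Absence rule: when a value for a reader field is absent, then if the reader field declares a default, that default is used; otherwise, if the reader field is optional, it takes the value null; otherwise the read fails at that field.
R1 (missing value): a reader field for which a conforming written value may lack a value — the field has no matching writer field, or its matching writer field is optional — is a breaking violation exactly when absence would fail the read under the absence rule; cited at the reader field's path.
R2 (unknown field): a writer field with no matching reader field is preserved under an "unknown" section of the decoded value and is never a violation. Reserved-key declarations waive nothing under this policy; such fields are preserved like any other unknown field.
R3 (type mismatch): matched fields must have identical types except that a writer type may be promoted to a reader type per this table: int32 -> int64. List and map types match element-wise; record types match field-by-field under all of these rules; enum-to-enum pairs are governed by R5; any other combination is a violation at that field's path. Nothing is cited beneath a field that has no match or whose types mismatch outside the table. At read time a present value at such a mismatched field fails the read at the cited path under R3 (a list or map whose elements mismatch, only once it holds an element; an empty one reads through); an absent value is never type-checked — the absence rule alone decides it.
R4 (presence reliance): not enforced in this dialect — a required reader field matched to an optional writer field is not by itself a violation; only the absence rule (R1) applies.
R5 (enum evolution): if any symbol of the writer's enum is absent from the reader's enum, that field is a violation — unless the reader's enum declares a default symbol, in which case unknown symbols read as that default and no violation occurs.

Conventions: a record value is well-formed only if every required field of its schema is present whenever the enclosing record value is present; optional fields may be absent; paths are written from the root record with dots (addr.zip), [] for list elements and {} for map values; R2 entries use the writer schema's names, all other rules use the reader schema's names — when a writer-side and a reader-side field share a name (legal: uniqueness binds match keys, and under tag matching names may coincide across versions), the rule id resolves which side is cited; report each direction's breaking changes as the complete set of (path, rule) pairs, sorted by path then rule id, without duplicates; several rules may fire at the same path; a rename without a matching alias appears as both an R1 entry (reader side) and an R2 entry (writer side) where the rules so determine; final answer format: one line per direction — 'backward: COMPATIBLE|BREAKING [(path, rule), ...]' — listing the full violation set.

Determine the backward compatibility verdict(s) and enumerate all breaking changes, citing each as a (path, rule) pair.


in Shipment below, arrows point writer -> reader
backward pass over Shipment, reader schema v2, writer schema v1:
  Color -> Color, writer optional: status aligns to status
  no writer field matches reader label
  no writer field matches reader street
  int32 -> int32, writer optional: version aligns to retries
  writer field street has no reader counterpart
  writer field nickname has no reader counterpart
  writer field checksum has no reader counterpart
  rule R1 violated at label
  => 1 violation(s): backward is BREAKING for Shipment
ruling out the remaining Shipment differences:
  removed field nickname from record Shipment -> matters only for Shipment's forward compatibility — outside the asked direction
  field street in record Shipment: tag 7 changed to 13 -> triggers nothing under Shipment's printed rules — same verdict
  renamed field retries to version in record Shipment -> triggers nothing under Shipment's printed rules — same verdict
  removed field checksum from record Shipment -> triggers nothing under Shipment's printed rules — same verdict

backward: BREAKING [(label, R1)]


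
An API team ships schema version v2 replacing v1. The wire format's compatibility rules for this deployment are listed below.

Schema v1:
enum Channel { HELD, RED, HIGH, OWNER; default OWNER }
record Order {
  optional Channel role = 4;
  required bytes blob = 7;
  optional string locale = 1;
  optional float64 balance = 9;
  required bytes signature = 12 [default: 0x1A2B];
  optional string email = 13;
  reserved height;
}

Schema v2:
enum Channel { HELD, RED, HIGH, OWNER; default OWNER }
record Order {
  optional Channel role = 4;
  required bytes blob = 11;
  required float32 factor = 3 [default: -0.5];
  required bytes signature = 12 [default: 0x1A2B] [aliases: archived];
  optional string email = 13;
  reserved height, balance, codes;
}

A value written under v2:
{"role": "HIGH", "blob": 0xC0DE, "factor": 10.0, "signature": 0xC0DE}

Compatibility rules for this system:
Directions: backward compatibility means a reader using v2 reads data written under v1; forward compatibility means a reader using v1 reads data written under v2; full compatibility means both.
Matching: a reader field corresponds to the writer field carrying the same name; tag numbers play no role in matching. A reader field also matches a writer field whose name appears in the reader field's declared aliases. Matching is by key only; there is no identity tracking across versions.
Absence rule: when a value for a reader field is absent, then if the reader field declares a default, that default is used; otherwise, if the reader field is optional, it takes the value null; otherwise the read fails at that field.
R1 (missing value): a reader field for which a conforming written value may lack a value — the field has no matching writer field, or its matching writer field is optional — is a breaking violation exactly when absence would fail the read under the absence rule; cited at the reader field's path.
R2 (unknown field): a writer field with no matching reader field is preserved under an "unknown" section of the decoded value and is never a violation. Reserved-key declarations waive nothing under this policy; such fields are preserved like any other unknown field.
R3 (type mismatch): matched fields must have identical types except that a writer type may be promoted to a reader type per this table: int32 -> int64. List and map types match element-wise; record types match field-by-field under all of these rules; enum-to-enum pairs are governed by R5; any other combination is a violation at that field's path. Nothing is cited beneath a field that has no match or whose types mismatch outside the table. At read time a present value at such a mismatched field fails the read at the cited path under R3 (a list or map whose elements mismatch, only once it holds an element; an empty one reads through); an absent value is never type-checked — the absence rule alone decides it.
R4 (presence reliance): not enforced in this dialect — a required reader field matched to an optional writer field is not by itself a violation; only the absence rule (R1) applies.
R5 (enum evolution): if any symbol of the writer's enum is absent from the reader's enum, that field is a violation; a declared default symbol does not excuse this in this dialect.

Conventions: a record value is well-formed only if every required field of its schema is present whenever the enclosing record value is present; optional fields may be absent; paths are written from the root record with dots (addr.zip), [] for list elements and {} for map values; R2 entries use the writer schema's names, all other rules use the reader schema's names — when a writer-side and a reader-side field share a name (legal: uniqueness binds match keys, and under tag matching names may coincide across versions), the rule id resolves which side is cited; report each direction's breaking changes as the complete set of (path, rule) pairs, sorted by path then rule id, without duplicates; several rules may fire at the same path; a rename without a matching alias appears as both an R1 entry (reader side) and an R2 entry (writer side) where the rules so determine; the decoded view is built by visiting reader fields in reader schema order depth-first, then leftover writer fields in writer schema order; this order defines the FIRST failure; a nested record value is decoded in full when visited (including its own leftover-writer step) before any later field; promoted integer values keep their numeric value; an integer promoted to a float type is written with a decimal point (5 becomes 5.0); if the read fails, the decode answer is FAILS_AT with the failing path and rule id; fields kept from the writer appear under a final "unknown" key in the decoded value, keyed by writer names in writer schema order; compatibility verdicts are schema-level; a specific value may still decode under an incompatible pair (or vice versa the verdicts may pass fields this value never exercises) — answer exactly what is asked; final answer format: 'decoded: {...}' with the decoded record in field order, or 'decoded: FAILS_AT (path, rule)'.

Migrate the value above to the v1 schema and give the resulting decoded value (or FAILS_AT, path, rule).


the writer's type comes first in each Order pair
decode walk for Order under reader schema v1:
  role := "HIGH"
  blob := 0xC0DE
  locale := null (not supplied -> null)
  balance := null (not supplied -> null)
  signature := 0xC0DE
  email := null (not supplied -> null)
  writer factor: kept under "unknown"
  => decoded: {"role": "HIGH", "blob": 0xC0DE, "locale": null, "balance": null, "signature": 0xC0DE, "email": null, "unknown": {"factor": 10.0}}
checking off the Order differences that do not matter here:
  removed field locale from record Order -> no rule fires on it and the decoded Order view is identical with or without it
  removed field balance from record Order (its key "balance" joins the reserved list) -> no rule fires on it and the decoded Order view is identical with or without it
  field blob in record Order: tag 7 changed to 11 -> no rule fires on it and the decoded Order view is identical with or without it

decoded: {"role": "HIGH", "blob": 0xC0DE, "locale": null, "balance": null, "signature": 0xC0DE, "email": null, "unknown": {"factor": 10.0}}


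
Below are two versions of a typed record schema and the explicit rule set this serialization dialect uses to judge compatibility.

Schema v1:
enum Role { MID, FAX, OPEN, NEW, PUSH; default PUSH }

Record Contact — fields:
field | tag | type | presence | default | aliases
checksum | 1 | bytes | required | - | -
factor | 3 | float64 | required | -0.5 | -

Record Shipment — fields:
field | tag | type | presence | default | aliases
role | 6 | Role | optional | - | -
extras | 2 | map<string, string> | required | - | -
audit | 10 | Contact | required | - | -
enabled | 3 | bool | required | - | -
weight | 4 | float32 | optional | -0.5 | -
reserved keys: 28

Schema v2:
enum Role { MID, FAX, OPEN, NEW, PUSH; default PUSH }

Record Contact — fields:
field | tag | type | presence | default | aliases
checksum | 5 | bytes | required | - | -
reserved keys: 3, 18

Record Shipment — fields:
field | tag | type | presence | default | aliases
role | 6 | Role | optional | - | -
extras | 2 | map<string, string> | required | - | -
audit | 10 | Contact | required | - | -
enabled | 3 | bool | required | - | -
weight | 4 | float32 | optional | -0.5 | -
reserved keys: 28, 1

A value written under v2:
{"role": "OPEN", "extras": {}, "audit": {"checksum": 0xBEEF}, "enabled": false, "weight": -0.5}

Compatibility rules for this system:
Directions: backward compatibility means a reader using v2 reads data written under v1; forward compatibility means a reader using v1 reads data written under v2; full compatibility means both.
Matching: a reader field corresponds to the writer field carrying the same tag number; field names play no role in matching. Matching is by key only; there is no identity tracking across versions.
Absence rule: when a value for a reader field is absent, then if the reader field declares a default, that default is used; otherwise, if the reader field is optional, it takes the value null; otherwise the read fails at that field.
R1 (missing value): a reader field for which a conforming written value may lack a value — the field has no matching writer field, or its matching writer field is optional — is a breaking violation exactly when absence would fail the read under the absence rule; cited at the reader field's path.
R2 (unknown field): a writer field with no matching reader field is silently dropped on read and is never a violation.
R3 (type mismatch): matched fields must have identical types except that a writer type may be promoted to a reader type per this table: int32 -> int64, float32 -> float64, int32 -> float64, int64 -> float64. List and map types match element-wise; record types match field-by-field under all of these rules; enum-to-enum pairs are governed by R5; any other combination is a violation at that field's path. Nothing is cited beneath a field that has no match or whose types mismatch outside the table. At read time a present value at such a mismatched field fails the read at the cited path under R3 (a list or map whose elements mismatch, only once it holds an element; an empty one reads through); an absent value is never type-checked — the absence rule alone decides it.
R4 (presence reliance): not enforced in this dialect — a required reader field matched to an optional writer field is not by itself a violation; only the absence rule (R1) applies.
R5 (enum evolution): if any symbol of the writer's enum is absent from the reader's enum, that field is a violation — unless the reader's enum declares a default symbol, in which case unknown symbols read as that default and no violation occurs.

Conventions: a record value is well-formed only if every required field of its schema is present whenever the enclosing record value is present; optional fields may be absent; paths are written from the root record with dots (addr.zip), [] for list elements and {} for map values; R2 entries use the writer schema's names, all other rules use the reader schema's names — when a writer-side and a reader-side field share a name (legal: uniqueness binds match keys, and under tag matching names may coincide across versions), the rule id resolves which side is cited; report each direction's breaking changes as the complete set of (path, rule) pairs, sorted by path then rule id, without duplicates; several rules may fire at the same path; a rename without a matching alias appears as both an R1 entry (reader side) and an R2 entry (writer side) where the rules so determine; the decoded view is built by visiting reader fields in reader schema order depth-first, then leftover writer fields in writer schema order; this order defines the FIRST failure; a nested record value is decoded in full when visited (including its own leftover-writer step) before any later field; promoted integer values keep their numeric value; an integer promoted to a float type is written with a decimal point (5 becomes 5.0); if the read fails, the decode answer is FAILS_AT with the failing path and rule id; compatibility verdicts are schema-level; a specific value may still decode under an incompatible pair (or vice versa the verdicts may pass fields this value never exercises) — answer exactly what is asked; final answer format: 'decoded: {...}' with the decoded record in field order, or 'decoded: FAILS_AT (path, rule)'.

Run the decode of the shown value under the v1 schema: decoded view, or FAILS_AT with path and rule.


each type pair in Shipment: writer, then reader
decoding the Shipment value with the v1 reader:
  role := "OPEN"
  extras := {}
  read fails at audit.checksum under R1 (no fill)
  => FAILS_AT (audit.checksum, R1)
checking off the Shipment differences that do not matter here:
  removed field factor from record Contact (its key 3 joins the reserved list) -> fires no rule on Shipment under this dialect and leaves the result unchanged

decoded: FAILS_AT (audit.checksum, R1)


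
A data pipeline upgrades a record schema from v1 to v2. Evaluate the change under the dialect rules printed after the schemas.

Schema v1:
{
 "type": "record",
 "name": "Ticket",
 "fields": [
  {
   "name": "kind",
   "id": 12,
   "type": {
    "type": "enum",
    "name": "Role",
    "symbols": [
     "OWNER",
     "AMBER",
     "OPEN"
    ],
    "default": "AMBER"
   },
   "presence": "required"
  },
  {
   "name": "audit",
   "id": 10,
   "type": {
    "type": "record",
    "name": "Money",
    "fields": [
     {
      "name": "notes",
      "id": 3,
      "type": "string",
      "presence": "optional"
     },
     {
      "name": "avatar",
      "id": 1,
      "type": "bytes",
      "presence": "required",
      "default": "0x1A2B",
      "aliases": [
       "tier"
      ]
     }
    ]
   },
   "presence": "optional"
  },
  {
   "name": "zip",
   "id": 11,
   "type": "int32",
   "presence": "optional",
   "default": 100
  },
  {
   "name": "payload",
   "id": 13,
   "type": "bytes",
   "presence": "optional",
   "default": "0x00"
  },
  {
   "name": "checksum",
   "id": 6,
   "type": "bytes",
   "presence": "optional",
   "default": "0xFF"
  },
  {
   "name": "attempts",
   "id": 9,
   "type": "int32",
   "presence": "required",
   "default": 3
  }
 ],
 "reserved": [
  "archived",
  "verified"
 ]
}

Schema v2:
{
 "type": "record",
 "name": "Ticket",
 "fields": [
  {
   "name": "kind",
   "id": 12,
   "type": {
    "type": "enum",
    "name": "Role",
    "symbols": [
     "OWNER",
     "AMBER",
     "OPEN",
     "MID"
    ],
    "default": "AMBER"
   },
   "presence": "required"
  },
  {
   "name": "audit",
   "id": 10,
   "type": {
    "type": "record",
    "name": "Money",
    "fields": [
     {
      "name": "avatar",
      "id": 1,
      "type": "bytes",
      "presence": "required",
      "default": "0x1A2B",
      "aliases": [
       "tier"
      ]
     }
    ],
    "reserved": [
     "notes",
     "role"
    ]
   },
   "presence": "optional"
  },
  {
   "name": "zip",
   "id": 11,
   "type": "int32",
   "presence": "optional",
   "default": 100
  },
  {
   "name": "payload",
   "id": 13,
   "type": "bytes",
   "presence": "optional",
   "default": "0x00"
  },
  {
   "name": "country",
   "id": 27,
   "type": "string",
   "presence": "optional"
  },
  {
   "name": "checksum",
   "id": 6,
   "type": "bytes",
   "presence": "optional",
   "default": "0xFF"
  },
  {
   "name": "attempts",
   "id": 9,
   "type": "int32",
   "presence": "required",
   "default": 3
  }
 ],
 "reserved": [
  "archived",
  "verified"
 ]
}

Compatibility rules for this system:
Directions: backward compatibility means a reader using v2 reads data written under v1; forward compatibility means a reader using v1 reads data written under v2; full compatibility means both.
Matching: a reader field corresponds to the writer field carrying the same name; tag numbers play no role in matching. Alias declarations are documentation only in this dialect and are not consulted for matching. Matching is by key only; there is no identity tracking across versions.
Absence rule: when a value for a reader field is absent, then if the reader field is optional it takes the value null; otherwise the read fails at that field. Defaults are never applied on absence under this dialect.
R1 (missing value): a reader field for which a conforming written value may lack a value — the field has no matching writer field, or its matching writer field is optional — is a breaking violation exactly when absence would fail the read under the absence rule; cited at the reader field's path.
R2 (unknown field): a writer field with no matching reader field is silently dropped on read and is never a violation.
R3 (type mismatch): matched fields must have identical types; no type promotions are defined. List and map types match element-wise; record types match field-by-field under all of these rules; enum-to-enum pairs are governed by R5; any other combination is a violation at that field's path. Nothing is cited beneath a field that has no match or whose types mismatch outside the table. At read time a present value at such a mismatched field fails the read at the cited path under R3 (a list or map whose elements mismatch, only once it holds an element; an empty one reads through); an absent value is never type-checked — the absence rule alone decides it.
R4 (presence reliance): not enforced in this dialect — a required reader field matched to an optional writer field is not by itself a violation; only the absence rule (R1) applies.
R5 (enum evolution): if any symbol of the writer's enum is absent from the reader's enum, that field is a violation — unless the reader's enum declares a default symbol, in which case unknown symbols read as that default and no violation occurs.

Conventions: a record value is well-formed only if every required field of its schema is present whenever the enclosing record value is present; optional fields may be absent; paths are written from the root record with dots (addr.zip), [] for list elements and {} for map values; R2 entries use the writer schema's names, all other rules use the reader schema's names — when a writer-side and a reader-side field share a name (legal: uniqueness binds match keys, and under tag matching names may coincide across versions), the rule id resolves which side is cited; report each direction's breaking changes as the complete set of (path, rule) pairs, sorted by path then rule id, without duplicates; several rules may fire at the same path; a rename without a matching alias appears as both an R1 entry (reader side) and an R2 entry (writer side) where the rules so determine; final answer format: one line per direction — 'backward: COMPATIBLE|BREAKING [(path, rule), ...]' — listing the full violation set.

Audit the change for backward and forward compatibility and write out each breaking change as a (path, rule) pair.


backward: COMPATIBLE []; forward: COMPATIBLE []

in Ticket below, arrows point writer -> reader
backward pass over Ticket, reader schema v2, writer schema v1:
  kind <- kind (Role -> Role, writer required)
  audit <- audit (Money -> Money, writer optional)
  zip <- zip (int32 -> int32, writer optional)
  payload <- payload (bytes -> bytes, writer optional)
  country: no writer-side match
  checksum <- checksum (bytes -> bytes, writer optional)
  attempts <- attempts (int32 -> int32, writer required)
  audit.avatar <- audit.avatar (bytes -> bytes, writer required)
  leftover writer field: audit.notes
  => backward verdict for Ticket: COMPATIBLE, no violations
forward pass over Ticket, reader schema v1, writer schema v2:
  kind <- kind (Role -> Role, writer required)
  audit <- audit (Money -> Money, writer optional)
  zip <- zip (int32 -> int32, writer optional)
  payload <- payload (bytes -> bytes, writer optional)
  checksum <- checksum (bytes -> bytes, writer optional)
  attempts <- attempts (int32 -> int32, writer required)
  leftover writer field: country
  audit.notes: no writer-side match
  audit.avatar <- audit.avatar (bytes -> bytes, writer required)
  => forward verdict for Ticket: COMPATIBLE, no violations
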